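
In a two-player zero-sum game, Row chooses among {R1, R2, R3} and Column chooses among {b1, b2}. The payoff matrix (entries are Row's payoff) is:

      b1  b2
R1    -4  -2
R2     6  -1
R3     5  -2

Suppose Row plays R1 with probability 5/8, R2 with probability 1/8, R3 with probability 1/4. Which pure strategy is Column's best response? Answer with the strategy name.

b2

If Column plays b1, Row's expected payoff is (5/8)·(-4) + (1/8)·6 + (1/4)·5 = -1/2.
If Column plays b2, Row's expected payoff is (5/8)·(-2) + (1/8)·(-1) + (1/4)·(-2) = -15/8.
Column minimizes Row's payoff; the smallest is -15/8, so the best response is b2.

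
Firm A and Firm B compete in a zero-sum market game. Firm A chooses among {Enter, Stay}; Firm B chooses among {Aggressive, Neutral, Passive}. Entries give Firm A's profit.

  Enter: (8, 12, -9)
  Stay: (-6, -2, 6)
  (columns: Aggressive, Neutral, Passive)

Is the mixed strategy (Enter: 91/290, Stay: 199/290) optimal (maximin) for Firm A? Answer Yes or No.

Against Aggressive this mix gives (91/290)·8 + (199/290)·(-6) = -233/145.
Against Neutral this mix gives (91/290)·12 + (199/290)·(-2) = 347/145.
Against Passive this mix gives (91/290)·(-9) + (199/290)·6 = 75/58.
Firm B will play Aggressive, holding Firm A to -233/145. Shifting weight toward the row that does better against Aggressive would raise this floor (the equalizing mix achieves -6/29 against both Aggressive and Passive), so the proposed strategy is not optimal.

No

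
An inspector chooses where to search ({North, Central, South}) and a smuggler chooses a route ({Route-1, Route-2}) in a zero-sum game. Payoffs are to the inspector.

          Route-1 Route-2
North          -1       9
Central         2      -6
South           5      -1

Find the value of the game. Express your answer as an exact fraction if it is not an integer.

11/4

Row minima: North → -1, Central → -6, South → -1; maximin = -1.
Column maxima: Route-1 → 5, Route-2 → 9; minimax = 5.
-1 ≠ 5, so there is no saddle point; optimal play is mixed.
Central is strictly dominated by South, so the inspector never plays it.
On the remaining 2×2 (North, South vs Route-1, Route-2):
Let the inspector play North with probability p. Expected payoff against Route-1: (-1)p + 5(1−p) = −6p + 5; against Route-2: 9p + (-1)(1−p) = 10p − 1.
Setting these equal: −6p + 5 = 10p − 1 ⇒ −16p = -6 ⇒ p = 3/8, and the value is (-6)·(3/8) + 5 = 11/4.
For the smuggler: with q = P(Route-1), equating North's and South's payoffs gives −10q + 9 = 6q − 1 ⇒ q = 5/8.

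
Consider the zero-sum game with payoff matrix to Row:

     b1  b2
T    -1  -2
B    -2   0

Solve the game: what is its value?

-4/3

Row minima: T → -2, B → -2; maximin = -2.
Column maxima: b1 → -1, b2 → 0; minimax = -1.
-2 ≠ -1, so there is no saddle point; optimal play is mixed.
Let Row play T with probability p. Expected payoff against b1: (-1)p + (-2)(1−p) = p − 2; against b2: (-2)p + 0(1−p) = −2p.
Setting these equal: p − 2 = −2p ⇒ 3p = 2 ⇒ p = 2/3, and the value is (1)·(2/3) − 2 = -4/3.
For Column: with q = P(b1), equating T's and B's payoffs gives q − 2 = −2q ⇒ q = 2/3.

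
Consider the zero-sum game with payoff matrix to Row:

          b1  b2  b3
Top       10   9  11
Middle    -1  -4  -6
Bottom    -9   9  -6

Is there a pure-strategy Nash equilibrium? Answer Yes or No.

Yes

Row minima: Top → 9, Middle → -6, Bottom → -9; maximin = 9.
Column maxima: b1 → 10, b2 → 9, b3 → 11; minimax = 9.
maximin = minimax = 9, so a saddle point exists.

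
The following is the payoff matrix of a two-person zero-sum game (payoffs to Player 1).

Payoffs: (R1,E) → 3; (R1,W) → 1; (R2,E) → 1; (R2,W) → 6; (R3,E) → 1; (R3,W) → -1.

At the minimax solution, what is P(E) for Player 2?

Row minima: R1 → 1, R2 → 1, R3 → -1; maximin = 1.
Column maxima: E → 3, W → 6; minimax = 3.
1 ≠ 3, so there is no saddle point; optimal play is mixed.
R3 is strictly dominated by R1, so Player 1 never plays it.
On the remaining 2×2 (R1, R2 vs E, W):
Let Player 1 play R1 with probability p. Expected payoff against E: 3p + 1(1−p) = 2p + 1; against W: 1p + 6(1−p) = −5p + 6.
Setting these equal: 2p + 1 = −5p + 6 ⇒ 7p = 5 ⇒ p = 5/7, and the value is (2)·(5/7) + 1 = 17/7.
For Player 2: with q = P(E), equating R1's and R2's payoffs gives 2q + 1 = −5q + 6 ⇒ q = 5/7.

5/7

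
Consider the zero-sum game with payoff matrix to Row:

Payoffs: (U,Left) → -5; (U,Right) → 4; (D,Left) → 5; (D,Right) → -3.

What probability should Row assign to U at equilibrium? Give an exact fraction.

Row minima: U → -5, D → -3; maximin = -3.
Column maxima: Left → 5, Right → 4; minimax = 4.
-3 ≠ 4, so there is no saddle point; optimal play is mixed.
Let Row play U with probability p. Expected payoff against Left: (-5)p + 5(1−p) = −10p + 5; against Right: 4p + (-3)(1−p) = 7p − 3.
Setting these equal: −10p + 5 = 7p − 3 ⇒ −17p = -8 ⇒ p = 8/17, and the value is (-10)·(8/17) + 5 = 5/17.
For Column: with q = P(Left), equating U's and D's payoffs gives −9q + 4 = 8q − 3 ⇒ q = 7/17.

8/17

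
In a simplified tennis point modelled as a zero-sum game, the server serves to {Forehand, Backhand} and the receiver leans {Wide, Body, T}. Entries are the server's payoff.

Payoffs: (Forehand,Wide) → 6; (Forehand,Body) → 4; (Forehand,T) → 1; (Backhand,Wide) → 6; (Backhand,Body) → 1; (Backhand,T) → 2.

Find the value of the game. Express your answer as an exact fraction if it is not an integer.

7/4

Row minima: Forehand → 1, Backhand → 1; maximin = 1.
Column maxima: Wide → 6, Body → 4, T → 2; minimax = 2.
1 ≠ 2, so there is no saddle point; optimal play is mixed.
Wide is strictly dominated by Body (it gives the server strictly more in every row), so the receiver never plays it.
On the remaining 2×2 (Forehand, Backhand vs Body, T):
Let the server play Forehand with probability p. Expected payoff against Body: 4p + 1(1−p) = 3p + 1; against T: 1p + 2(1−p) = −p + 2.
Setting these equal: 3p + 1 = −p + 2 ⇒ 4p = 1 ⇒ p = 1/4, and the value is (3)·(1/4) + 1 = 7/4.
For the receiver: with q = P(Body), equating Forehand's and Backhand's payoffs gives 3q + 1 = −q + 2 ⇒ q = 1/4.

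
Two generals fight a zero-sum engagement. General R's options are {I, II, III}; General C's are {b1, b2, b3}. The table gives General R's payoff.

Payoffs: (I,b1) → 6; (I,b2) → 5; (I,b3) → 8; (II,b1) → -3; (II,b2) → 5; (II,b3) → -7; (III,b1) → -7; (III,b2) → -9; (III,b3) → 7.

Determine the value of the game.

5

Row minima: I → 5, II → -7, III → -9; maximin = 5.
Column maxima: b1 → 6, b2 → 5, b3 → 8; minimax = 5.
Since maximin = minimax = 5, there is a saddle point and the value is 5.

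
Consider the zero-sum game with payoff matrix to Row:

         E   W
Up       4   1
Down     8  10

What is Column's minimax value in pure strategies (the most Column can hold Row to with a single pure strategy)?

8

Column maxima: E → 8, W → 10.
The smallest of these is 8.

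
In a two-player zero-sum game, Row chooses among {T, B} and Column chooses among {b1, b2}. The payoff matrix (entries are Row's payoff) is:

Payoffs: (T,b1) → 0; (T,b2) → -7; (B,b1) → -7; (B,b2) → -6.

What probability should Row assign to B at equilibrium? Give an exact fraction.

7/8

Row minima: T → -7, B → -7; maximin = -7.
Column maxima: b1 → 0, b2 → -6; minimax = -6.
-7 ≠ -6, so there is no saddle point; optimal play is mixed.
Let Row play T with probability p. Expected payoff against b1: 0p + (-7)(1−p) = 7p − 7; against b2: (-7)p + (-6)(1−p) = −p − 6.
Setting these equal: 7p − 7 = −p − 6 ⇒ 8p = 1 ⇒ p = 1/8, and the value is (7)·(1/8) − 7 = -49/8.
For Column: with q = P(b1), equating T's and B's payoffs gives 7q − 7 = −q − 6 ⇒ q = 1/8.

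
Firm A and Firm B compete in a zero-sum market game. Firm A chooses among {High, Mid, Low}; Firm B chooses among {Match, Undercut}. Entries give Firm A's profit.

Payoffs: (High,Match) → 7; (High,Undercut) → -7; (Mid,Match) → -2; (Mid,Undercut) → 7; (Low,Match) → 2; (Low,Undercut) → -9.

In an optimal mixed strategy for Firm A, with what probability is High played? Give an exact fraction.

9/23

Row minima: High → -7, Mid → -2, Low → -9; maximin = -2.
Column maxima: Match → 7, Undercut → 7; minimax = 7.
-2 ≠ 7, so there is no saddle point; optimal play is mixed.
Low is strictly dominated by High, so Firm A never plays it.
On the remaining 2×2 (High, Mid vs Match, Undercut):
Let Firm A play High with probability p. Expected payoff against Match: 7p + (-2)(1−p) = 9p − 2; against Undercut: (-7)p + 7(1−p) = −14p + 7.
Setting these equal: 9p − 2 = −14p + 7 ⇒ 23p = 9 ⇒ p = 9/23, and the value is (9)·(9/23) − 2 = 35/23.
For Firm B: with q = P(Match), equating High's and Mid's payoffs gives 14q − 7 = −9q + 7 ⇒ q = 14/23.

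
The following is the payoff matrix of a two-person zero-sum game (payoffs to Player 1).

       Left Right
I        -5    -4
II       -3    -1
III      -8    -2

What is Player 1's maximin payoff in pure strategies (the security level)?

-3

Row minima: I → -5, II → -3, III → -8.
The best of these is -3.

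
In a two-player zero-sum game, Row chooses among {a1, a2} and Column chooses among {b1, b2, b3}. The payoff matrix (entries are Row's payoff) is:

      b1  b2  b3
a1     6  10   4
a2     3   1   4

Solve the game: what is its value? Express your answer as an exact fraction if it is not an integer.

Row minima: a1 → 4, a2 → 1; maximin = 4.
Column maxima: b1 → 6, b2 → 10, b3 → 4; minimax = 4.
Since maximin = minimax = 4, there is a saddle point and the value is 4.

4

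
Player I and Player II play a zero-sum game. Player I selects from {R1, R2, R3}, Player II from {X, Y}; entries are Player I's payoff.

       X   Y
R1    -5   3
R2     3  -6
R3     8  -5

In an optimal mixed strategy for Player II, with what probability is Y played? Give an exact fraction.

13/21

Row minima: R1 → -5, R2 → -6, R3 → -5; maximin = -5.
Column maxima: X → 8, Y → 3; minimax = 3.
-5 ≠ 3, so there is no saddle point; optimal play is mixed.
R2 is strictly dominated by R3, so Player I never plays it.
On the remaining 2×2 (R1, R3 vs X, Y):
Let Player I play R1 with probability p. Expected payoff against X: (-5)p + 8(1−p) = −13p + 8; against Y: 3p + (-5)(1−p) = 8p − 5.
Setting these equal: −13p + 8 = 8p − 5 ⇒ −21p = -13 ⇒ p = 13/21, and the value is (-13)·(13/21) + 8 = -1/21.
For Player II: with q = P(X), equating R1's and R3's payoffs gives −8q + 3 = 13q − 5 ⇒ q = 8/21.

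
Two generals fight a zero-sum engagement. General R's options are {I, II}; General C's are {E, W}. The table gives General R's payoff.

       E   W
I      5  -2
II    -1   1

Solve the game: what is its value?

1/3

Row minima: I → -2, II → -1; maximin = -1.
Column maxima: E → 5, W → 1; minimax = 1.
-1 ≠ 1, so there is no saddle point; optimal play is mixed.
Let General R play I with probability p. Expected payoff against E: 5p + (-1)(1−p) = 6p − 1; against W: (-2)p + 1(1−p) = −3p + 1.
Setting these equal: 6p − 1 = −3p + 1 ⇒ 9p = 2 ⇒ p = 2/9, and the value is (6)·(2/9) − 1 = 1/3.
For General C: with q = P(E), equating I's and II's payoffs gives 7q − 2 = −2q + 1 ⇒ q = 1/3.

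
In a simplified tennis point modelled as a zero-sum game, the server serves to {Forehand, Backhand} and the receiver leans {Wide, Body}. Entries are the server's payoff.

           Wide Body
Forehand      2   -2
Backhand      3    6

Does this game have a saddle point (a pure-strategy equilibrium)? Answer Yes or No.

Row minima: Forehand → -2, Backhand → 3; maximin = 3.
Column maxima: Wide → 3, Body → 6; minimax = 3.
maximin = minimax = 3, so a saddle point exists.

Yes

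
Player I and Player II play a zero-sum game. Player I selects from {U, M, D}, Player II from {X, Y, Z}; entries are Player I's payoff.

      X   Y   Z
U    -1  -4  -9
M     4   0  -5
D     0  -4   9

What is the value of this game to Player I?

-10/9

Row minima: U → -9, M → -5, D → -4; maximin = -4.
Column maxima: X → 4, Y → 0, Z → 9; minimax = 0.
-4 ≠ 0, so there is no saddle point; optimal play is mixed.
U is strictly dominated by M, so Player I never plays it.
X is strictly dominated by Y (it gives Player I strictly more in every row), so Player II never plays it.
On the remaining 2×2 (M, D vs Y, Z):
Let Player I play M with probability p. Expected payoff against Y: 0p + (-4)(1−p) = 4p − 4; against Z: (-5)p + 9(1−p) = −14p + 9.
Setting these equal: 4p − 4 = −14p + 9 ⇒ 18p = 13 ⇒ p = 13/18, and the value is (4)·(13/18) − 4 = -10/9.
For Player II: with q = P(Y), equating M's and D's payoffs gives 5q − 5 = −13q + 9 ⇒ q = 7/9.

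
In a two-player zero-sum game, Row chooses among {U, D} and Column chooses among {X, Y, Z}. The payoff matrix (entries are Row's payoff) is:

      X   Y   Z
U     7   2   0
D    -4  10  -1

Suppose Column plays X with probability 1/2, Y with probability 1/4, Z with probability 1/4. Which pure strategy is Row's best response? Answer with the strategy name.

U

Expected payoff of U: (1/2)·7 + (1/4)·2 + (1/4)·0 = 4.
Expected payoff of D: (1/2)·(-4) + (1/4)·10 + (1/4)·(-1) = 1/4.
The largest is 4, so Row's best response is U.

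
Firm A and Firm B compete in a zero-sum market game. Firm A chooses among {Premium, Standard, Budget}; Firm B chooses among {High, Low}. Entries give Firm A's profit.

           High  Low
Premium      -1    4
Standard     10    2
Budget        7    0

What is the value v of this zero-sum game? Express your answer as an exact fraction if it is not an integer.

Row minima: Premium → -1, Standard → 2, Budget → 0; maximin = 2.
Column maxima: High → 10, Low → 4; minimax = 4.
2 ≠ 4, so there is no saddle point; optimal play is mixed.
Budget is strictly dominated by Standard, so Firm A never plays it.
On the remaining 2×2 (Premium, Standard vs High, Low):
Let Firm A play Premium with probability p. Expected payoff against High: (-1)p + 10(1−p) = −11p + 10; against Low: 4p + 2(1−p) = 2p + 2.
Setting these equal: −11p + 10 = 2p + 2 ⇒ −13p = -8 ⇒ p = 8/13, and the value is (-11)·(8/13) + 10 = 42/13.
For Firm B: with q = P(High), equating Premium's and Standard's payoffs gives −5q + 4 = 8q + 2 ⇒ q = 2/13.

42/13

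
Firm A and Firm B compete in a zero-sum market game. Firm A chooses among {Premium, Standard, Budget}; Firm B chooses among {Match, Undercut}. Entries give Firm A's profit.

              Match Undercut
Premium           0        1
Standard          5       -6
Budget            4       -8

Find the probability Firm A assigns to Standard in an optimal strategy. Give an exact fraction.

Row minima: Premium → 0, Standard → -6, Budget → -8; maximin = 0.
Column maxima: Match → 5, Undercut → 1; minimax = 1.
0 ≠ 1, so there is no saddle point; optimal play is mixed.
Budget is strictly dominated by Standard, so Firm A never plays it.
On the remaining 2×2 (Premium, Standard vs Match, Undercut):
Let Firm A play Premium with probability p. Expected payoff against Match: 0p + 5(1−p) = −5p + 5; against Undercut: 1p + (-6)(1−p) = 7p − 6.
Setting these equal: −5p + 5 = 7p − 6 ⇒ −12p = -11 ⇒ p = 11/12, and the value is (-5)·(11/12) + 5 = 5/12.
For Firm B: with q = P(Match), equating Premium's and Standard's payoffs gives −q + 1 = 11q − 6 ⇒ q = 7/12.

1/12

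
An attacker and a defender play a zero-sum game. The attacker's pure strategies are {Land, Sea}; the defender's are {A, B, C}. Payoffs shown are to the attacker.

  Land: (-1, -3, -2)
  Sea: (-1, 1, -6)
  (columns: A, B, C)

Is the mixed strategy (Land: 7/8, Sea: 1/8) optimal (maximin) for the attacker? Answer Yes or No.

Against A this mix gives (7/8)·(-1) + (1/8)·(-1) = -1.
Against B this mix gives (7/8)·(-3) + (1/8)·1 = -5/2.
Against C this mix gives (7/8)·(-2) + (1/8)·(-6) = -5/2.
All of the defender's active replies (B, C) yield -5/2, and no column does worse for the attacker. The mix makes the defender indifferent and guarantees -5/2, so it is optimal.

Yes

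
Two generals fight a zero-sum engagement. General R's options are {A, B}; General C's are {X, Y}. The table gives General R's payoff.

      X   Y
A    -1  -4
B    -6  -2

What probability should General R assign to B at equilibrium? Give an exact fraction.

3/7

Row minima: A → -4, B → -6; maximin = -4.
Column maxima: X → -1, Y → -2; minimax = -2.
-4 ≠ -2, so there is no saddle point; optimal play is mixed.
Let General R play A with probability p. Expected payoff against X: (-1)p + (-6)(1−p) = 5p − 6; against Y: (-4)p + (-2)(1−p) = −2p − 2.
Setting these equal: 5p − 6 = −2p − 2 ⇒ 7p = 4 ⇒ p = 4/7, and the value is (5)·(4/7) − 6 = -22/7.
For General C: with q = P(X), equating A's and B's payoffs gives 3q − 4 = −4q − 2 ⇒ q = 2/7.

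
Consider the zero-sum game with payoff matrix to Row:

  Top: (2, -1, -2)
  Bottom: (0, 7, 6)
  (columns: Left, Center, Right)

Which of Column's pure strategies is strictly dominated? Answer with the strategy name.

Center

Right holds Row's payoff strictly below Center in every row: -2 < -1, 6 < 7.
So Center is strictly dominated for Column.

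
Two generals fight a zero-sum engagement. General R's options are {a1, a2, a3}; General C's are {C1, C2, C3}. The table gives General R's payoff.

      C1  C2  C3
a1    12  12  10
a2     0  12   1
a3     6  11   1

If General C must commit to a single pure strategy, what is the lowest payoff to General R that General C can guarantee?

10

Column maxima: C1 → 12, C2 → 12, C3 → 10.
The smallest of these is 10.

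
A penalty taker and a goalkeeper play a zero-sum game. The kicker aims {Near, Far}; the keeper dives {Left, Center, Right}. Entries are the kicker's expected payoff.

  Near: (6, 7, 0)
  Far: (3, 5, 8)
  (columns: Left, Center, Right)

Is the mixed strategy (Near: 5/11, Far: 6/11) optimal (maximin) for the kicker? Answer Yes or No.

Yes

Against Left this mix gives (5/11)·6 + (6/11)·3 = 48/11.
Against Center this mix gives (5/11)·7 + (6/11)·5 = 65/11.
Against Right this mix gives (5/11)·0 + (6/11)·8 = 48/11.
All of the keeper's active replies (Left, Right) yield 48/11, and no column does worse for the kicker. The mix makes the keeper indifferent and guarantees 48/11, so it is optimal.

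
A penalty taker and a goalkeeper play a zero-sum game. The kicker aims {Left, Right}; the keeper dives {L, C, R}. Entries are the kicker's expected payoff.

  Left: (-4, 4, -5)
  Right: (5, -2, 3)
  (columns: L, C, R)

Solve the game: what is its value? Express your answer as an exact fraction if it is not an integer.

1/7

Row minima: Left → -5, Right → -2; maximin = -2.
Column maxima: L → 5, C → 4, R → 3; minimax = 3.
-2 ≠ 3, so there is no saddle point; optimal play is mixed.
L is strictly dominated by R (it gives the kicker strictly more in every row), so the keeper never plays it.
On the remaining 2×2 (Left, Right vs C, R):
Let the kicker play Left with probability p. Expected payoff against C: 4p + (-2)(1−p) = 6p − 2; against R: (-5)p + 3(1−p) = −8p + 3.
Setting these equal: 6p − 2 = −8p + 3 ⇒ 14p = 5 ⇒ p = 5/14, and the value is (6)·(5/14) − 2 = 1/7.
For the keeper: with q = P(C), equating Left's and Right's payoffs gives 9q − 5 = −5q + 3 ⇒ q = 4/7.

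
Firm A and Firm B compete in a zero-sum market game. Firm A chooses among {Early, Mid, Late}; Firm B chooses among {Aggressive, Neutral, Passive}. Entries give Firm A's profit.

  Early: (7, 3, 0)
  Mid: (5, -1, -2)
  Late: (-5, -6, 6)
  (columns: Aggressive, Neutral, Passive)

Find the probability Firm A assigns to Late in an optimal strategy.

1/5

Row minima: Early → 0, Mid → -2, Late → -6; maximin = 0.
Column maxima: Aggressive → 7, Neutral → 3, Passive → 6; minimax = 3.
0 ≠ 3, so there is no saddle point; optimal play is mixed.
Mid is strictly dominated by Early, so Firm A never plays it.
Aggressive is strictly dominated by Neutral (it gives Firm A strictly more in every row), so Firm B never plays it.
On the remaining 2×2 (Early, Late vs Neutral, Passive):
Let Firm A play Early with probability p. Expected payoff against Neutral: 3p + (-6)(1−p) = 9p − 6; against Passive: 0p + 6(1−p) = −6p + 6.
Setting these equal: 9p − 6 = −6p + 6 ⇒ 15p = 12 ⇒ p = 4/5, and the value is (9)·(4/5) − 6 = 6/5.
For Firm B: with q = P(Neutral), equating Early's and Late's payoffs gives 3q = −12q + 6 ⇒ q = 2/5.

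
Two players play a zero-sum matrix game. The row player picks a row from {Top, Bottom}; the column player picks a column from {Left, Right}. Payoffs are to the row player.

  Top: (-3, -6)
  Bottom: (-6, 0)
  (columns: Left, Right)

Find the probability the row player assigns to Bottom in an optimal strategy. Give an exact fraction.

Row minima: Top → -6, Bottom → -6; maximin = -6.
Column maxima: Left → -3, Right → 0; minimax = -3.
-6 ≠ -3, so there is no saddle point; optimal play is mixed.
Let the row player play Top with probability p. Expected payoff against Left: (-3)p + (-6)(1−p) = 3p − 6; against Right: (-6)p + 0(1−p) = −6p.
Setting these equal: 3p − 6 = −6p ⇒ 9p = 6 ⇒ p = 2/3, and the value is (3)·(2/3) − 6 = -4.
For the column player: with q = P(Left), equating Top's and Bottom's payoffs gives 3q − 6 = −6q ⇒ q = 2/3.

1/3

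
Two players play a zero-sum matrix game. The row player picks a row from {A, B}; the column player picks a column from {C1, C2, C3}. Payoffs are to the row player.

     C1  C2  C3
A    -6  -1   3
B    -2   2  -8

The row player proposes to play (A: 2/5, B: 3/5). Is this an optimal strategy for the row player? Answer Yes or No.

Yes

Against C1 this mix gives (2/5)·(-6) + (3/5)·(-2) = -18/5.
Against C2 this mix gives (2/5)·(-1) + (3/5)·2 = 4/5.
Against C3 this mix gives (2/5)·3 + (3/5)·(-8) = -18/5.
All of the column player's active replies (C1, C3) yield -18/5, and no column does worse for the row player. The mix makes the column player indifferent and guarantees -18/5, so it is optimal.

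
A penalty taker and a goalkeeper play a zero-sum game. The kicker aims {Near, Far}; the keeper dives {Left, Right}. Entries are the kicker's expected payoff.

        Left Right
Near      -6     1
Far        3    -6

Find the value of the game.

Row minima: Near → -6, Far → -6; maximin = -6.
Column maxima: Left → 3, Right → 1; minimax = 1.
-6 ≠ 1, so there is no saddle point; optimal play is mixed.
Let the kicker play Near with probability p. Expected payoff against Left: (-6)p + 3(1−p) = −9p + 3; against Right: 1p + (-6)(1−p) = 7p − 6.
Setting these equal: −9p + 3 = 7p − 6 ⇒ −16p = -9 ⇒ p = 9/16, and the value is (-9)·(9/16) + 3 = -33/16.
For the keeper: with q = P(Left), equating Near's and Far's payoffs gives −7q + 1 = 9q − 6 ⇒ q = 7/16.

-33/16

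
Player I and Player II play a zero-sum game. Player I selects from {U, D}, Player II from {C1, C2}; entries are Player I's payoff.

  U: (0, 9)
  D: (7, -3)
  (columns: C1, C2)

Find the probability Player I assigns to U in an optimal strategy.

10/19

Row minima: U → 0, D → -3; maximin = 0.
Column maxima: C1 → 7, C2 → 9; minimax = 7.
0 ≠ 7, so there is no saddle point; optimal play is mixed.
Let Player I play U with probability p. Expected payoff against C1: 0p + 7(1−p) = −7p + 7; against C2: 9p + (-3)(1−p) = 12p − 3.
Setting these equal: −7p + 7 = 12p − 3 ⇒ −19p = -10 ⇒ p = 10/19, and the value is (-7)·(10/19) + 7 = 63/19.
For Player II: with q = P(C1), equating U's and D's payoffs gives −9q + 9 = 10q − 3 ⇒ q = 12/19.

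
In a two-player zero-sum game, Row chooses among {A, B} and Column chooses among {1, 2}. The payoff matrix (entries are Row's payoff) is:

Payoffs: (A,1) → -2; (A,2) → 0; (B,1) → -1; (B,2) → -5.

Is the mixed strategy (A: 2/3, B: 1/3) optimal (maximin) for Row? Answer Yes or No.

Against 1 this mix gives (2/3)·(-2) + (1/3)·(-1) = -5/3.
Against 2 this mix gives (2/3)·0 + (1/3)·(-5) = -5/3.
All of Column's active replies (1, 2) yield -5/3, and no column does worse for Row. The mix makes Column indifferent and guarantees -5/3, so it is optimal.

Yes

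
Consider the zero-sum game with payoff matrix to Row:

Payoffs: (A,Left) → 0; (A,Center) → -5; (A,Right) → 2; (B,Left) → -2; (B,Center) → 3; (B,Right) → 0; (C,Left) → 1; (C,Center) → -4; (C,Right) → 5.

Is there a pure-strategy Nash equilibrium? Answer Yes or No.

No

Row minima: A → -5, B → -2, C → -4; maximin = -2.
Column maxima: Left → 1, Center → 3, Right → 5; minimax = 1.
-2 ≠ 1, so no pure-strategy equilibrium exists.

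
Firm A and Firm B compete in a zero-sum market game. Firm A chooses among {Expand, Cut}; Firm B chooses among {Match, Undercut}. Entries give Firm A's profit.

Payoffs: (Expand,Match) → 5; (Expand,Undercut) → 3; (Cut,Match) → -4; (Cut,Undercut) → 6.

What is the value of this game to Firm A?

Row minima: Expand → 3, Cut → -4; maximin = 3.
Column maxima: Match → 5, Undercut → 6; minimax = 5.
3 ≠ 5, so there is no saddle point; optimal play is mixed.
Let Firm A play Expand with probability p. Expected payoff against Match: 5p + (-4)(1−p) = 9p − 4; against Undercut: 3p + 6(1−p) = −3p + 6.
Setting these equal: 9p − 4 = −3p + 6 ⇒ 12p = 10 ⇒ p = 5/6, and the value is (9)·(5/6) − 4 = 7/2.
For Firm B: with q = P(Match), equating Expand's and Cut's payoffs gives 2q + 3 = −10q + 6 ⇒ q = 1/4.

7/2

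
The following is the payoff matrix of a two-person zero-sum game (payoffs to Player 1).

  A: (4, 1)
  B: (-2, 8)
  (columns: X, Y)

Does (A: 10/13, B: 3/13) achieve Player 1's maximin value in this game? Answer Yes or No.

Against X this mix gives (10/13)·4 + (3/13)·(-2) = 34/13.
Against Y this mix gives (10/13)·1 + (3/13)·8 = 34/13.
All of Player 2's active replies (X, Y) yield 34/13, and no column does worse for Player 1. The mix makes Player 2 indifferent and guarantees 34/13, so it is optimal.

Yes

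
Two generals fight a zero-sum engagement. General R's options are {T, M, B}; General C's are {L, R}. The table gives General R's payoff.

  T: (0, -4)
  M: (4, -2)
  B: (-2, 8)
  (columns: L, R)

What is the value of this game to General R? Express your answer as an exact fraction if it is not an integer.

Row minima: T → -4, M → -2, B → -2; maximin = -2.
Column maxima: L → 4, R → 8; minimax = 4.
-2 ≠ 4, so there is no saddle point; optimal play is mixed.
T is strictly dominated by M, so General R never plays it.
On the remaining 2×2 (M, B vs L, R):
Let General R play M with probability p. Expected payoff against L: 4p + (-2)(1−p) = 6p − 2; against R: (-2)p + 8(1−p) = −10p + 8.
Setting these equal: 6p − 2 = −10p + 8 ⇒ 16p = 10 ⇒ p = 5/8, and the value is (6)·(5/8) − 2 = 7/4.
For General C: with q = P(L), equating M's and B's payoffs gives 6q − 2 = −10q + 8 ⇒ q = 5/8.

7/4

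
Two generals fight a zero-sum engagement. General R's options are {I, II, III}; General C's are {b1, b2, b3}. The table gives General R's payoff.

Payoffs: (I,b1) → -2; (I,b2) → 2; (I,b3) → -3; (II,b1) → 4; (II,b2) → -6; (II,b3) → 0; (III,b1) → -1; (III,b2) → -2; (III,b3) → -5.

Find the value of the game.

Row minima: I → -3, II → -6, III → -5; maximin = -3.
Column maxima: b1 → 4, b2 → 2, b3 → 0; minimax = 0.
-3 ≠ 0, so there is no saddle point; optimal play is mixed.
b1 is strictly dominated by b3 (it gives General R strictly more in every row), so General C never plays it.
With b1 eliminated, III is strictly dominated by I (I gives General R strictly more in every remaining column), so General R never plays it.
On the remaining 2×2 (I, II vs b2, b3):
Let General R play I with probability p. Expected payoff against b2: 2p + (-6)(1−p) = 8p − 6; against b3: (-3)p + 0(1−p) = −3p.
Setting these equal: 8p − 6 = −3p ⇒ 11p = 6 ⇒ p = 6/11, and the value is (8)·(6/11) − 6 = -18/11.
For General C: with q = P(b2), equating I's and II's payoffs gives 5q − 3 = −6q ⇒ q = 3/11.

-18/11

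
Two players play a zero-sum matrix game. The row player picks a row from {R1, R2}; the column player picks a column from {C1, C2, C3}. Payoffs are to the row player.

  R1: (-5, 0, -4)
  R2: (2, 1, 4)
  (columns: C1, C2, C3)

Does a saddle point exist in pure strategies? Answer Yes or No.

Row minima: R1 → -5, R2 → 1; maximin = 1.
Column maxima: C1 → 2, C2 → 1, C3 → 4; minimax = 1.
maximin = minimax = 1, so a saddle point exists.

Yes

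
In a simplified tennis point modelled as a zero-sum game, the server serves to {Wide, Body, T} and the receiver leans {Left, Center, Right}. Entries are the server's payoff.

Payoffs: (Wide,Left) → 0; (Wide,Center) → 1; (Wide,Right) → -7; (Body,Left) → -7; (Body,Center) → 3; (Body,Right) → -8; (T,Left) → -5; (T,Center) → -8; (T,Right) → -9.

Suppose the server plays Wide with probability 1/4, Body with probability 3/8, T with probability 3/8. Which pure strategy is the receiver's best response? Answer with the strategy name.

Right

If the receiver plays Left, the server's expected payoff is (1/4)·0 + (3/8)·(-7) + (3/8)·(-5) = -9/2.
If the receiver plays Center, the server's expected payoff is (1/4)·1 + (3/8)·3 + (3/8)·(-8) = -13/8.
If the receiver plays Right, the server's expected payoff is (1/4)·(-7) + (3/8)·(-8) + (3/8)·(-9) = -65/8.
The receiver minimizes the server's payoff; the smallest is -65/8, so the best response is Right.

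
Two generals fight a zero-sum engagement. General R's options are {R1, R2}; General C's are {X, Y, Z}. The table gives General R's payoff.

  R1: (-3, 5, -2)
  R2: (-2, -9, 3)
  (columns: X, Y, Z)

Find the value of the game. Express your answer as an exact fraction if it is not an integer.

Row minima: R1 → -3, R2 → -9; maximin = -3.
Column maxima: X → -2, Y → 5, Z → 3; minimax = -2.
-3 ≠ -2, so there is no saddle point; optimal play is mixed.
Z is strictly dominated by X (it gives General R strictly more in every row), so General C never plays it.
On the remaining 2×2 (R1, R2 vs X, Y):
Let General R play R1 with probability p. Expected payoff against X: (-3)p + (-2)(1−p) = −p − 2; against Y: 5p + (-9)(1−p) = 14p − 9.
Setting these equal: −p − 2 = 14p − 9 ⇒ −15p = -7 ⇒ p = 7/15, and the value is (-1)·(7/15) − 2 = -37/15.
For General C: with q = P(X), equating R1's and R2's payoffs gives −8q + 5 = 7q − 9 ⇒ q = 14/15.

-37/15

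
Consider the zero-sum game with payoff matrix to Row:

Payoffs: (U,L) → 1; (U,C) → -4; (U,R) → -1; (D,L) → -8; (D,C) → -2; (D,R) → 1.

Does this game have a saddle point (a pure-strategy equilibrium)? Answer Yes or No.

Row minima: U → -4, D → -8; maximin = -4.
Column maxima: L → 1, C → -2, R → 1; minimax = -2.
-4 ≠ -2, so no pure-strategy equilibrium exists.

No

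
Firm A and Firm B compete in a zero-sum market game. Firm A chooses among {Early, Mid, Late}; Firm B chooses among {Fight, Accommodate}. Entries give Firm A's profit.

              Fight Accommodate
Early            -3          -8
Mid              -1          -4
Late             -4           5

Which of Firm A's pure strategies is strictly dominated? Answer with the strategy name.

Early

Mid gives a strictly higher payoff than Early against every column: -1 > -3, -4 > -8.
So Early is strictly dominated and Firm A never plays it.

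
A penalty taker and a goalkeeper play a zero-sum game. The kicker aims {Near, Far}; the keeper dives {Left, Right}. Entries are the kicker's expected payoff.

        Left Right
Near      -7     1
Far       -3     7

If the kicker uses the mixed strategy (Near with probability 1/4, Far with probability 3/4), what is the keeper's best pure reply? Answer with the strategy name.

Left

If the keeper plays Left, the kicker's expected payoff is (1/4)·(-7) + (3/4)·(-3) = -4.
If the keeper plays Right, the kicker's expected payoff is (1/4)·1 + (3/4)·7 = 11/2.
The keeper minimizes the kicker's payoff; the smallest is -4, so the best response is Left.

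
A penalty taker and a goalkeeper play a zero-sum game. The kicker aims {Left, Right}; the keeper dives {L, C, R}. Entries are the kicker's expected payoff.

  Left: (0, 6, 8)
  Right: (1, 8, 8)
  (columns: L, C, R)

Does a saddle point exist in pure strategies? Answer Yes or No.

Yes

Row minima: Left → 0, Right → 1; maximin = 1.
Column maxima: L → 1, C → 8, R → 8; minimax = 1.
maximin = minimax = 1, so a saddle point exists.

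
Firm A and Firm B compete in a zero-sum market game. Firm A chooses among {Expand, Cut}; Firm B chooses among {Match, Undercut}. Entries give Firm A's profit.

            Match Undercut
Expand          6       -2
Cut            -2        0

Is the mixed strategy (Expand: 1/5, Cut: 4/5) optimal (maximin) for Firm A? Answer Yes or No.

Yes

Against Match this mix gives (1/5)·6 + (4/5)·(-2) = -2/5.
Against Undercut this mix gives (1/5)·(-2) + (4/5)·0 = -2/5.
All of Firm B's active replies (Match, Undercut) yield -2/5, and no column does worse for Firm A. The mix makes Firm B indifferent and guarantees -2/5, so it is optimal.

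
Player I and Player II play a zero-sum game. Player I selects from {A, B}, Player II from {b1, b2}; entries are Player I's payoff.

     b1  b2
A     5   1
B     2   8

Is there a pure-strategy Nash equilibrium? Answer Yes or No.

Row minima: A → 1, B → 2; maximin = 2.
Column maxima: b1 → 5, b2 → 8; minimax = 5.
2 ≠ 5, so no pure-strategy equilibrium exists.

No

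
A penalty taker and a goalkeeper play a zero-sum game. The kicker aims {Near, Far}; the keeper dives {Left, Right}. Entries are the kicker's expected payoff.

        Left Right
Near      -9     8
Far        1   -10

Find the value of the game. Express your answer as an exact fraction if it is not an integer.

-41/14

Row minima: Near → -9, Far → -10; maximin = -9.
Column maxima: Left → 1, Right → 8; minimax = 1.
-9 ≠ 1, so there is no saddle point; optimal play is mixed.
Let the kicker play Near with probability p. Expected payoff against Left: (-9)p + 1(1−p) = −10p + 1; against Right: 8p + (-10)(1−p) = 18p − 10.
Setting these equal: −10p + 1 = 18p − 10 ⇒ −28p = -11 ⇒ p = 11/28, and the value is (-10)·(11/28) + 1 = -41/14.
For the keeper: with q = P(Left), equating Near's and Far's payoffs gives −17q + 8 = 11q − 10 ⇒ q = 9/14.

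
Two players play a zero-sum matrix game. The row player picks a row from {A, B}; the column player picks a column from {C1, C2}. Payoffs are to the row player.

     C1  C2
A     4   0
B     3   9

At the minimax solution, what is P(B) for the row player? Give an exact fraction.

2/5

Row minima: A → 0, B → 3; maximin = 3.
Column maxima: C1 → 4, C2 → 9; minimax = 4.
3 ≠ 4, so there is no saddle point; optimal play is mixed.
Let the row player play A with probability p. Expected payoff against C1: 4p + 3(1−p) = p + 3; against C2: 0p + 9(1−p) = −9p + 9.
Setting these equal: p + 3 = −9p + 9 ⇒ 10p = 6 ⇒ p = 3/5, and the value is (1)·(3/5) + 3 = 18/5.
For the column player: with q = P(C1), equating A's and B's payoffs gives 4q = −6q + 9 ⇒ q = 9/10.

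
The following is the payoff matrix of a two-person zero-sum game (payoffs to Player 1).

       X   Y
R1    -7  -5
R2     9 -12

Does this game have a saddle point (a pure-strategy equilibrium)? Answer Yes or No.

No

Row minima: R1 → -7, R2 → -12; maximin = -7.
Column maxima: X → 9, Y → -5; minimax = -5.
-7 ≠ -5, so no pure-strategy equilibrium exists.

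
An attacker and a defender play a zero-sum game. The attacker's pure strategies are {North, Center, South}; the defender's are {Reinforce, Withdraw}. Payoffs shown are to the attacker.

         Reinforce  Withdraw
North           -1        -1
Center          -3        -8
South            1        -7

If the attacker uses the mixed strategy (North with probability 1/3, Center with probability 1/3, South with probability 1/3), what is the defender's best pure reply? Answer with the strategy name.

Withdraw

If the defender plays Reinforce, the attacker's expected payoff is (1/3)·(-1) + (1/3)·(-3) + (1/3)·1 = -1.
If the defender plays Withdraw, the attacker's expected payoff is (1/3)·(-1) + (1/3)·(-8) + (1/3)·(-7) = -16/3.
The defender minimizes the attacker's payoff; the smallest is -16/3, so the best response is Withdraw.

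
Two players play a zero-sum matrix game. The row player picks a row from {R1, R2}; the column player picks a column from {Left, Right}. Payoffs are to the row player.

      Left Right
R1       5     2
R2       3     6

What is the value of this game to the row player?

Row minima: R1 → 2, R2 → 3; maximin = 3.
Column maxima: Left → 5, Right → 6; minimax = 5.
3 ≠ 5, so there is no saddle point; optimal play is mixed.
Let the row player play R1 with probability p. Expected payoff against Left: 5p + 3(1−p) = 2p + 3; against Right: 2p + 6(1−p) = −4p + 6.
Setting these equal: 2p + 3 = −4p + 6 ⇒ 6p = 3 ⇒ p = 1/2, and the value is (2)·(1/2) + 3 = 4.
For the column player: with q = P(Left), equating R1's and R2's payoffs gives 3q + 2 = −3q + 6 ⇒ q = 2/3.

4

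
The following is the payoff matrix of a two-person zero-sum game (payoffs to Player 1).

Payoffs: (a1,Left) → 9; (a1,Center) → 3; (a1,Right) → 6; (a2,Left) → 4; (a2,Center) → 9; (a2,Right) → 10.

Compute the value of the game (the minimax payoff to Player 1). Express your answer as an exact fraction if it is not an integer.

Row minima: a1 → 3, a2 → 4; maximin = 4.
Column maxima: Left → 9, Center → 9, Right → 10; minimax = 9.
4 ≠ 9, so there is no saddle point; optimal play is mixed.
Right is strictly dominated by Center (it gives Player 1 strictly more in every row), so Player 2 never plays it.
On the remaining 2×2 (a1, a2 vs Left, Center):
Let Player 1 play a1 with probability p. Expected payoff against Left: 9p + 4(1−p) = 5p + 4; against Center: 3p + 9(1−p) = −6p + 9.
Setting these equal: 5p + 4 = −6p + 9 ⇒ 11p = 5 ⇒ p = 5/11, and the value is (5)·(5/11) + 4 = 69/11.
For Player 2: with q = P(Left), equating a1's and a2's payoffs gives 6q + 3 = −5q + 9 ⇒ q = 6/11.

69/11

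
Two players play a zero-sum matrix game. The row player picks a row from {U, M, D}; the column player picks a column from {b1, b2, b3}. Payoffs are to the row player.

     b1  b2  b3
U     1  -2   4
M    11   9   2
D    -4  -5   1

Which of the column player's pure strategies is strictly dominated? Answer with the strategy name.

b2 holds the row player's payoff strictly below b1 in every row: -2 < 1, 9 < 11, -5 < -4.
So b1 is strictly dominated for the column player.

b1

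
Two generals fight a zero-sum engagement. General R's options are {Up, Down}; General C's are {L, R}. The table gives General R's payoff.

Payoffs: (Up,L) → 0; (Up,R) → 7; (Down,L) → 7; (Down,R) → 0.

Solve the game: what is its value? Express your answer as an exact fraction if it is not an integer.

7/2

Row minima: Up → 0, Down → 0; maximin = 0.
Column maxima: L → 7, R → 7; minimax = 7.
0 ≠ 7, so there is no saddle point; optimal play is mixed.
Let General R play Up with probability p. Expected payoff against L: 0p + 7(1−p) = −7p + 7; against R: 7p + 0(1−p) = 7p.
Setting these equal: −7p + 7 = 7p ⇒ −14p = -7 ⇒ p = 1/2, and the value is (-7)·(1/2) + 7 = 7/2.
For General C: with q = P(L), equating Up's and Down's payoffs gives −7q + 7 = 7q ⇒ q = 1/2.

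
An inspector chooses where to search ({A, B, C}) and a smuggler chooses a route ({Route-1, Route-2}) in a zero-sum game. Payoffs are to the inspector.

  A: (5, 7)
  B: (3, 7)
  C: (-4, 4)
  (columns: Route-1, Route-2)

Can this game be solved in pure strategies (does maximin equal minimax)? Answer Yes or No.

Row minima: A → 5, B → 3, C → -4; maximin = 5.
Column maxima: Route-1 → 5, Route-2 → 7; minimax = 5.
maximin = minimax = 5, so a saddle point exists.

Yes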